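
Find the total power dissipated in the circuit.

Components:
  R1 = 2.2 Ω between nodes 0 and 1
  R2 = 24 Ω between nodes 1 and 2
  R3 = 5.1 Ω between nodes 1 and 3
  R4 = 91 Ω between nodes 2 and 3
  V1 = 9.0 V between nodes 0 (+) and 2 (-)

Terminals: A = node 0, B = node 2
Nodal analysis, taking node 2 as the 0 V reference.
Source V1 fixes V_0 = 9 V.
KCL at each unknown node (sum of currents leaving = 0; resistances in Ω):
  Node 1: (V_1 - 9)/2.2 + (V_1 - 0)/24 + (V_1 - V_3)/5.1 = 0
  Node 3: (V_3 - V_1)/5.1 + (V_3 - 0)/91 = 0
Collecting terms (coefficients in siemens):
  0.6923·V_1 - 0.1961·V_3 = 4.091
  0.2071·V_3 - 0.1961·V_1 = 0
Determinant D = (0.6923)(0.2071) - (-0.1961)(-0.1961) = 0.1049
V_1 = [(4.091)(0.2071) - (-0.1961)(0)]/D = 8.075 V
V_3 = [(0.6923)(0) - (4.091)(-0.1961)]/D = 7.646 V
Power in each resistor, P = (ΔV)²/R:
  P_R1 = (9 - 8.075)²/2.2 = 0.389 W
  P_R2 = (8.075 - 0)²/24 = 2.717 W
  P_R3 = (8.075 - 7.646)²/5.1 = 0.03601 W
  P_R4 = (0 - 7.646)²/91 = 0.6425 W
P_total = P_R1 + P_R2 + P_R3 + P_R4 = 3.784 W

Final answer: 3.784 W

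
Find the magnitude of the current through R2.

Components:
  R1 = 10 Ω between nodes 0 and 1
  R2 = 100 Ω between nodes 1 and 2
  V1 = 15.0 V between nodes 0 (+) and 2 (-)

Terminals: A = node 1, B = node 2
Nodal analysis, taking node 2 as the 0 V reference.
Source V1 fixes V_0 = 15 V.
KCL at each unknown node (sum of currents leaving = 0; resistances in Ω):
  Node 1: (V_1 - 15)/10 + (V_1 - 0)/100 = 0
Collecting terms: 0.11 × V_1 = 1.5  =>  V_1 = 13.64 V
I_R2 = (V_1 - V_2)/R2 = (13.64 - 0)/100 = 0.1364 A
|I_R2| = 0.1364 A

Final answer: |I_R2| = 0.1364 A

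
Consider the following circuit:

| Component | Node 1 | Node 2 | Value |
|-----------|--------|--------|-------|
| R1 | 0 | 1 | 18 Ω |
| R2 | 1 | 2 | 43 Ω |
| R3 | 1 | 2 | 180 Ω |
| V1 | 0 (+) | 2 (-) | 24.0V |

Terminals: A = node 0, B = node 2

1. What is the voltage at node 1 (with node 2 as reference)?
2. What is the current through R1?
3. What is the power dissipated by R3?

Nodal analysis, taking node 2 as the 0 V reference.
Source V1 fixes V_0 = 24 V.
KCL at each unknown node (sum of currents leaving = 0; resistances in Ω):
  Node 1: (V_1 - 24)/18 + (V_1 - 0)/43 + (V_1 - 0)/180 = 0
Collecting terms: 0.08437 × V_1 = 1.333  =>  V_1 = 15.8 V
Part 1:
  Read off the nodal solution: V_1 = 15.8 V
Part 2:
  I_R1 = (V_0 - V_1)/R1 = (24 - 15.8)/18 = 0.4553 A
  Magnitude: I_R1 = 0.4553 A
Part 3:
  I_R3 = (V_1 - V_2)/R3 = (15.8 - 0)/180 = 0.0878 A
  P_R3 = I_R3² × R3 = (0.0878)² × 180 = 1.388 W

Final answers:
1. V_1 = 15.8 V
2. I_R1 = 0.4553 A
3. P_R3 = 1.388 W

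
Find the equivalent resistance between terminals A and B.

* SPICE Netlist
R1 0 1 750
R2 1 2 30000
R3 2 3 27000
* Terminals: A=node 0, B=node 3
Reduce the network between node 0 (A) and node 3 (B) by series/parallel combination:
  Rs1 = R1 + R2 (series, joined only at node 1) = 750 + 30000 = 30750 Ω
  Rs2 = R3 + Rs1 (series, joined only at node 2) = 27000 + 30750 = 57750 Ω
R_eq = 57.75 kΩ

Final answer: 57.75 kΩ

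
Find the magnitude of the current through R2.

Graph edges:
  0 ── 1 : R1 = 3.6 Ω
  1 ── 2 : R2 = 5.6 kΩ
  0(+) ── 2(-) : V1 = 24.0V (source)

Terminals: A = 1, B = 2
Nodal analysis, taking node 2 as the 0 V reference.
Source V1 fixes V_0 = 24 V.
KCL at each unknown node (sum of currents leaving = 0; resistances in Ω):
  Node 1: (V_1 - 24)/3.6 + (V_1 - 0)/5600 = 0
Collecting terms: 0.278 × V_1 = 6.667  =>  V_1 = 23.98 V
I_R2 = (V_1 - V_2)/R2 = (23.98 - 0)/5600 = 0.004283 A
|I_R2| = 0.004283 A

Final answer: |I_R2| = 0.004283 A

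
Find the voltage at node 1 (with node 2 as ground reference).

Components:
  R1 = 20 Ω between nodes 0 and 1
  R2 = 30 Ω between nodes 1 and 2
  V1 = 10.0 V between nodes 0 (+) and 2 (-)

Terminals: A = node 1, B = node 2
Nodal analysis, taking node 2 as the 0 V reference.
Source V1 fixes V_0 = 10 V.
KCL at each unknown node (sum of currents leaving = 0; resistances in Ω):
  Node 1: (V_1 - 10)/20 + (V_1 - 0)/30 = 0
Collecting terms: 0.08333 × V_1 = 0.5  =>  V_1 = 6 V
The requested potential is V_1 = 6 V.

Final answer: V_1 = 6 V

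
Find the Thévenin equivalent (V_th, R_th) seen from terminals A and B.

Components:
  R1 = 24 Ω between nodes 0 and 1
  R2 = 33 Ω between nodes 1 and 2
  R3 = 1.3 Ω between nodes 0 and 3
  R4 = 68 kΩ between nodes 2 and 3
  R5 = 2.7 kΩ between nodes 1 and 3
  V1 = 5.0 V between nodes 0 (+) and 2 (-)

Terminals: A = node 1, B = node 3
Step 1 — V_th is the open-circuit voltage V_A - V_B (nothing connected across the terminals).
Nodal analysis, taking node 2 as the 0 V reference.
Source V1 fixes V_0 = 5 V.
KCL at each unknown node (sum of currents leaving = 0; resistances in Ω):
  Node 1: (V_1 - 5)/24 + (V_1 - 0)/33 + (V_1 - V_3)/2700 = 0
  Node 3: (V_3 - 5)/1.3 + (V_3 - 0)/68000 + (V_3 - V_1)/2700 = 0
Collecting terms (coefficients in siemens):
  0.07234·V_1 - 0.0003704·V_3 = 0.2083
  0.7696·V_3 - 0.0003704·V_1 = 3.846
Determinant D = (0.07234)(0.7696) - (-0.0003704)(-0.0003704) = 0.05567
V_1 = [(0.2083)(0.7696) - (-0.0003704)(3.846)]/D = 2.906 V
V_3 = [(0.07234)(3.846) - (0.2083)(-0.0003704)]/D = 4.999 V
V_th = V_1 - V_3 = 2.906 - 4.999 = -2.093 V
Step 2 — R_th: zero the source — replace V1 by a short circuit (node 2 merges into node 0) — and find the resistance seen between A (node 1) and B (node 3).
Reduce the network between node 1 (A) and node 3 (B) by series/parallel combination:
  Rp1 = R1 ‖ R2 (parallel, both between nodes 0 and 1) = 1/(1/24 + 1/33) = 13.89 Ω
  Rp2 = R3 ‖ R4 (parallel, both between nodes 0 and 3) = 1/(1/1.3 + 1/68000) = 1.3 Ω
  Rs1 = Rp1 + Rp2 (series, joined only at node 0) = 13.89 + 1.3 = 15.19 Ω
  Rp3 = R5 ‖ Rs1 (parallel, both between nodes 1 and 3) = 1/(1/2700 + 1/15.19) = 15.11 Ω
R_th = 15.11 Ω

Final answer: V_th = -2.093 V, R_th = 15.11 Ω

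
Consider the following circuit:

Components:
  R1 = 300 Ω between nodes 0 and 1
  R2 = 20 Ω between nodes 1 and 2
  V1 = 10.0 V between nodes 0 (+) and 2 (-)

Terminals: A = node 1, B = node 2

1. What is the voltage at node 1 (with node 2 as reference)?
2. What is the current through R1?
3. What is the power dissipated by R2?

Nodal analysis, taking node 2 as the 0 V reference.
Source V1 fixes V_0 = 10 V.
KCL at each unknown node (sum of currents leaving = 0; resistances in Ω):
  Node 1: (V_1 - 10)/300 + (V_1 - 0)/20 = 0
Collecting terms: 0.05333 × V_1 = 0.03333  =>  V_1 = 0.625 V
Part 1:
  Read off the nodal solution: V_1 = 0.625 V
Part 2:
  I_R1 = (V_0 - V_1)/R1 = (10 - 0.625)/300 = 0.03125 A
  Magnitude: I_R1 = 0.03125 A
Part 3:
  I_R2 = (V_1 - V_2)/R2 = (0.625 - 0)/20 = 0.03125 A
  P_R2 = I_R2² × R2 = (0.03125)² × 20 = 0.01953 W

Final answers:
1. V_1 = 0.625 V
2. I_R1 = 0.03125 A
3. P_R2 = 0.01953 W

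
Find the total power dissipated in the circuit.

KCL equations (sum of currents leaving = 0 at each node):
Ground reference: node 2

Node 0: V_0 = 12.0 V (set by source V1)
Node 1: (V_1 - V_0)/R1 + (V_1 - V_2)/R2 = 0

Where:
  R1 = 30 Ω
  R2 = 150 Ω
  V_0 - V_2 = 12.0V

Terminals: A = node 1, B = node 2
Nodal analysis, taking node 2 as the 0 V reference.
Source V1 fixes V_0 = 12 V.
KCL at each unknown node (sum of currents leaving = 0; resistances in Ω):
  Node 1: (V_1 - 12)/30 + (V_1 - 0)/150 = 0
Collecting terms: 0.04 × V_1 = 0.4  =>  V_1 = 10 V
Power in each resistor, P = (ΔV)²/R:
  P_R1 = (12 - 10)²/30 = 0.1333 W
  P_R2 = (10 - 0)²/150 = 0.6667 W
P_total = P_R1 + P_R2 = 0.8 W

Final answer: 0.8 W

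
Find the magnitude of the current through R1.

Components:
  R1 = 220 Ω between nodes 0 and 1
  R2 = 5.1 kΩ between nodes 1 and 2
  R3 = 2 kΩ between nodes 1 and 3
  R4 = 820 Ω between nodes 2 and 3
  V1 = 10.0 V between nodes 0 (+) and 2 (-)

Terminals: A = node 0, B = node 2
Nodal analysis, taking node 2 as the 0 V reference.
Source V1 fixes V_0 = 10 V.
KCL at each unknown node (sum of currents leaving = 0; resistances in Ω):
  Node 1: (V_1 - 10)/220 + (V_1 - 0)/5100 + (V_1 - V_3)/2000 = 0
  Node 3: (V_3 - V_1)/2000 + (V_3 - 0)/820 = 0
Collecting terms (coefficients in siemens):
  0.005242·V_1 - 0.0005·V_3 = 0.04545
  0.00172·V_3 - 0.0005·V_1 = 0
Determinant D = (0.005242)(0.00172) - (-0.0005)(-0.0005) = 0.000008763
V_1 = [(0.04545)(0.00172) - (-0.0005)(0)]/D = 8.919 V
V_3 = [(0.005242)(0) - (0.04545)(-0.0005)]/D = 2.594 V
I_R1 = (V_0 - V_1)/R1 = (10 - 8.919)/220 = 0.004912 A
|I_R1| = 0.004912 A

Final answer: |I_R1| = 0.004912 A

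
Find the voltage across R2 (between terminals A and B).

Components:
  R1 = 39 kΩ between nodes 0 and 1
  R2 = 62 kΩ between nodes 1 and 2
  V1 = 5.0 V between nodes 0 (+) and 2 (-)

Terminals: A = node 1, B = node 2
R1 and R2 are in series across V1 (node 0 → node 1 → node 2), and the output A–B is taken across R2, so this is a voltage divider.
Series current: I = V1/(R1 + R2) = 5/(39000 + 62000) = 5/101000 = 0.0000495 A
V_R2 = I × R2 = V1 × R2/(R1 + R2) = 5 × 62000/101000 = 3.069 V

Final answer: 3.069 V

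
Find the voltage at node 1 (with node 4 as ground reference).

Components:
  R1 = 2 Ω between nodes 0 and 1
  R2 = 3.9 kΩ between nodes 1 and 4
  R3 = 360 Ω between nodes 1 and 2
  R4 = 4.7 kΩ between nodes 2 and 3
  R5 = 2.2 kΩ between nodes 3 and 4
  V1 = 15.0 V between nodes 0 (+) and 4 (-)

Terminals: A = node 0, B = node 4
Nodal analysis, taking node 4 as the 0 V reference.
Source V1 fixes V_0 = 15 V.
KCL at each unknown node (sum of currents leaving = 0; resistances in Ω):
  Node 1: (V_1 - 15)/2 + (V_1 - 0)/3900 + (V_1 - V_2)/360 = 0
  Node 2: (V_2 - V_1)/360 + (V_2 - V_3)/4700 = 0
  Node 3: (V_3 - V_2)/4700 + (V_3 - 0)/2200 = 0
Collecting terms (coefficients in siemens):
  0.503·V_1 - 0.002778·V_2 = 7.5
  0.002991·V_2 - 0.002778·V_1 - 0.0002128·V_3 = 0
  0.0006673·V_3 - 0.0002128·V_2 = 0
Solving these 3 simultaneous equations (Gaussian elimination) gives:
  V_1 = 14.99 V, V_2 = 14.24 V, V_3 = 4.542 V
The requested potential is V_1 = 14.99 V.

Final answer: V_1 = 14.99 V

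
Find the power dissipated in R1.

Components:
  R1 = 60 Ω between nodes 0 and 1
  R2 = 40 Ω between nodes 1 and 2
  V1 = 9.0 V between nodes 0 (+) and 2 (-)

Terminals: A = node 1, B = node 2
Nodal analysis, taking node 2 as the 0 V reference.
Source V1 fixes V_0 = 9 V.
KCL at each unknown node (sum of currents leaving = 0; resistances in Ω):
  Node 1: (V_1 - 9)/60 + (V_1 - 0)/40 = 0
Collecting terms: 0.04167 × V_1 = 0.15  =>  V_1 = 3.6 V
I_R1 = (V_0 - V_1)/R1 = (9 - 3.6)/60 = 0.09 A
P_R1 = I_R1² × R1 = (0.09)² × 60 = 0.486 W

Final answer: 0.486 W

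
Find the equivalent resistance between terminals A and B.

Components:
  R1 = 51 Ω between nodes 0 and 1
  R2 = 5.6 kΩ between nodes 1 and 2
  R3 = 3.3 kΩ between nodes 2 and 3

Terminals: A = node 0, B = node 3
Reduce the network between node 0 (A) and node 3 (B) by series/parallel combination:
  Rs1 = R1 + R2 (series, joined only at node 1) = 51 + 5600 = 5651 Ω
  Rs2 = R3 + Rs1 (series, joined only at node 2) = 3300 + 5651 = 8951 Ω
R_eq = 8.951 kΩ

Final answer: 8.951 kΩ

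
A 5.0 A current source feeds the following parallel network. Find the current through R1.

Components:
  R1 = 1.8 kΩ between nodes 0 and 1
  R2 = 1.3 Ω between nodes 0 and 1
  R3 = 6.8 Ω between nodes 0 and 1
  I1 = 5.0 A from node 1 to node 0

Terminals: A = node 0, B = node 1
All resistors sit directly between nodes 0 and 1, so they are in parallel and share one voltage V; the full source current 5 A splits among them.
1/R_par = 1/1800 + 1/1.3 + 1/6.8 = 0.9168 S  =>  R_par = 1.091 Ω
V = I × R_par = 5 × 1.091 = 5.453 V
I_R1 = V/R1 = 5.453/1800 = 0.00303 A

Final answer: 0.00303 A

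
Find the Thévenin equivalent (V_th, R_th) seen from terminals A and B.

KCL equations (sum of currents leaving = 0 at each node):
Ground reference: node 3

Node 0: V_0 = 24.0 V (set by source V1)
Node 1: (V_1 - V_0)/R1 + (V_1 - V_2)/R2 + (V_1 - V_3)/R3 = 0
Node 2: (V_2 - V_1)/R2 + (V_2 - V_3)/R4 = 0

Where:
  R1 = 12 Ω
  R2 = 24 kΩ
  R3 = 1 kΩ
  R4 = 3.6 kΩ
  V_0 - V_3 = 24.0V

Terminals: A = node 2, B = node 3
Step 1 — V_th is the open-circuit voltage V_A - V_B (nothing connected across the terminals).
Nodal analysis, taking node 3 as the 0 V reference.
Source V1 fixes V_0 = 24 V.
KCL at each unknown node (sum of currents leaving = 0; resistances in Ω):
  Node 1: (V_1 - 24)/12 + (V_1 - V_2)/24000 + (V_1 - 0)/1000 = 0
  Node 2: (V_2 - V_1)/24000 + (V_2 - 0)/3600 = 0
Collecting terms (coefficients in siemens):
  0.08437·V_1 - 0.00004167·V_2 = 2
  0.0003194·V_2 - 0.00004167·V_1 = 0
Determinant D = (0.08437)(0.0003194) - (-0.00004167)(-0.00004167) = 0.00002695
V_1 = [(2)(0.0003194) - (-0.00004167)(0)]/D = 23.71 V
V_2 = [(0.08437)(0) - (2)(-0.00004167)]/D = 3.092 V
V_th = V_2 - V_3 = 3.092 - 0 = 3.092 V
Step 2 — R_th: zero the source — replace V1 by a short circuit (node 3 merges into node 0) — and find the resistance seen between A (node 2) and B (node 0).
Reduce the network between node 2 (A) and node 0 (B) by series/parallel combination:
  Rp1 = R1 ‖ R3 (parallel, both between nodes 0 and 1) = 1/(1/12 + 1/1000) = 11.86 Ω
  Rs1 = R2 + Rp1 (series, joined only at node 1) = 24000 + 11.86 = 24010 Ω
  Rp2 = R4 ‖ Rs1 (parallel, both between nodes 0 and 2) = 1/(1/3600 + 1/24010) = 3131 Ω
R_th = 3.131 kΩ

Final answer: V_th = 3.092 V, R_th = 3.131 kΩ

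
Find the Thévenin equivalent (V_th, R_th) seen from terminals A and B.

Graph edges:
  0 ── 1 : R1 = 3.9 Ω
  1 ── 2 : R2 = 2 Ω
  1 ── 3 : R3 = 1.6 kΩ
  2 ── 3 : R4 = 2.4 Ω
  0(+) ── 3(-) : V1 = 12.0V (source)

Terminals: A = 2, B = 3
Step 1 — V_th is the open-circuit voltage V_A - V_B (nothing connected across the terminals).
Nodal analysis, taking node 3 as the 0 V reference.
Source V1 fixes V_0 = 12 V.
KCL at each unknown node (sum of currents leaving = 0; resistances in Ω):
  Node 1: (V_1 - 12)/3.9 + (V_1 - V_2)/2 + (V_1 - 0)/1600 = 0
  Node 2: (V_2 - V_1)/2 + (V_2 - 0)/2.4 = 0
Collecting terms (coefficients in siemens):
  0.757·V_1 - 0.5·V_2 = 3.077
  0.9167·V_2 - 0.5·V_1 = 0
Determinant D = (0.757)(0.9167) - (-0.5)(-0.5) = 0.4439
V_1 = [(3.077)(0.9167) - (-0.5)(0)]/D = 6.353 V
V_2 = [(0.757)(0) - (3.077)(-0.5)]/D = 3.465 V
V_th = V_2 - V_3 = 3.465 - 0 = 3.465 V
Step 2 — R_th: zero the source — replace V1 by a short circuit (node 3 merges into node 0) — and find the resistance seen between A (node 2) and B (node 0).
Reduce the network between node 2 (A) and node 0 (B) by series/parallel combination:
  Rp1 = R1 ‖ R3 (parallel, both between nodes 0 and 1) = 1/(1/3.9 + 1/1600) = 3.891 Ω
  Rs1 = R2 + Rp1 (series, joined only at node 1) = 2 + 3.891 = 5.891 Ω
  Rp2 = R4 ‖ Rs1 (parallel, both between nodes 0 and 2) = 1/(1/2.4 + 1/5.891) = 1.705 Ω
R_th = 1.705 Ω

Final answer: V_th = 3.465 V, R_th = 1.705 Ω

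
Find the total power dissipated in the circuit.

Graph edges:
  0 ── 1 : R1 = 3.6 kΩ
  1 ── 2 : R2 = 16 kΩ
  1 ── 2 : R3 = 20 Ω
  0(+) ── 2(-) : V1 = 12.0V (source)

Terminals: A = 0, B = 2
Nodal analysis, taking node 2 as the 0 V reference.
Source V1 fixes V_0 = 12 V.
KCL at each unknown node (sum of currents leaving = 0; resistances in Ω):
  Node 1: (V_1 - 12)/3600 + (V_1 - 0)/16000 + (V_1 - 0)/20 = 0
Collecting terms: 0.05034 × V_1 = 0.003333  =>  V_1 = 0.06622 V
Power in each resistor, P = (ΔV)²/R:
  P_R1 = (12 - 0.06622)²/3600 = 0.03956 W
  P_R2 = (0.06622 - 0)²/16000 = 0.000000274 W
  P_R3 = (0.06622 - 0)²/20 = 0.0002192 W
P_total = P_R1 + P_R2 + P_R3 = 0.03978 W

Final answer: 0.03978 W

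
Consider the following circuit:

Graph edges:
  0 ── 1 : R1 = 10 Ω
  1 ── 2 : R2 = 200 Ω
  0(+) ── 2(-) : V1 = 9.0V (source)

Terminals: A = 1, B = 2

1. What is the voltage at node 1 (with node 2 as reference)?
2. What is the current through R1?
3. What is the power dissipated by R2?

Nodal analysis, taking node 2 as the 0 V reference.
Source V1 fixes V_0 = 9 V.
KCL at each unknown node (sum of currents leaving = 0; resistances in Ω):
  Node 1: (V_1 - 9)/10 + (V_1 - 0)/200 = 0
Collecting terms: 0.105 × V_1 = 0.9  =>  V_1 = 8.571 V
Part 1:
  Read off the nodal solution: V_1 = 8.571 V
Part 2:
  I_R1 = (V_0 - V_1)/R1 = (9 - 8.571)/10 = 0.04286 A
  Magnitude: I_R1 = 0.04286 A
Part 3:
  I_R2 = (V_1 - V_2)/R2 = (8.571 - 0)/200 = 0.04286 A
  P_R2 = I_R2² × R2 = (0.04286)² × 200 = 0.3673 W

Final answers:
1. V_1 = 8.571 V
2. I_R1 = 0.04286 A
3. P_R2 = 0.3673 W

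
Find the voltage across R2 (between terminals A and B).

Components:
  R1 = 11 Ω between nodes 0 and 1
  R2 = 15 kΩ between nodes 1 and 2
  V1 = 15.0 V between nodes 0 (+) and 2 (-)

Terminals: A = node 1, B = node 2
R1 and R2 are in series across V1 (node 0 → node 1 → node 2), and the output A–B is taken across R2, so this is a voltage divider.
Series current: I = V1/(R1 + R2) = 15/(11 + 15000) = 15/15010 = 0.0009993 A
V_R2 = I × R2 = V1 × R2/(R1 + R2) = 15 × 15000/15010 = 14.99 V

Final answer: 14.99 V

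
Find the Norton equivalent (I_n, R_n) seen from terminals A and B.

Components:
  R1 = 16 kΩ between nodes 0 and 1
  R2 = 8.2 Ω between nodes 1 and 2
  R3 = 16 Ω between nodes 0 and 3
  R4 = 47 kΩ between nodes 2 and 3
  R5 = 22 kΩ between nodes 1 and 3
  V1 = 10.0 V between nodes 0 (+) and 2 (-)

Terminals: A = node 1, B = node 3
Find the Thévenin equivalent first; then I_n = V_th/R_th and R_n = R_th.
Step 1 — V_th is the open-circuit voltage V_A - V_B (nothing connected across the terminals).
Nodal analysis, taking node 2 as the 0 V reference.
Source V1 fixes V_0 = 10 V.
KCL at each unknown node (sum of currents leaving = 0; resistances in Ω):
  Node 1: (V_1 - 10)/16000 + (V_1 - 0)/8.2 + (V_1 - V_3)/22000 = 0
  Node 3: (V_3 - 10)/16 + (V_3 - 0)/47000 + (V_3 - V_1)/22000 = 0
Collecting terms (coefficients in siemens):
  0.1221·V_1 - 0.00004545·V_3 = 0.000625
  0.06257·V_3 - 0.00004545·V_1 = 0.625
Determinant D = (0.1221)(0.06257) - (-0.00004545)(-0.00004545) = 0.007637
V_1 = [(0.000625)(0.06257) - (-0.00004545)(0.625)]/D = 0.00884 V
V_3 = [(0.1221)(0.625) - (0.000625)(-0.00004545)]/D = 9.989 V
V_th = V_1 - V_3 = 0.00884 - 9.989 = -9.981 V
Step 2 — R_th: zero the source — replace V1 by a short circuit (node 2 merges into node 0) — and find the resistance seen between A (node 1) and B (node 3).
Reduce the network between node 1 (A) and node 3 (B) by series/parallel combination:
  Rp1 = R1 ‖ R2 (parallel, both between nodes 0 and 1) = 1/(1/16000 + 1/8.2) = 8.196 Ω
  Rp2 = R3 ‖ R4 (parallel, both between nodes 0 and 3) = 1/(1/16 + 1/47000) = 15.99 Ω
  Rs1 = Rp1 + Rp2 (series, joined only at node 0) = 8.196 + 15.99 = 24.19 Ω
  Rp3 = R5 ‖ Rs1 (parallel, both between nodes 1 and 3) = 1/(1/22000 + 1/24.19) = 24.16 Ω
R_th = 24.16 Ω
I_n = V_th/R_th = -9.981/24.16 = -0.413 A, and R_n = R_th = 24.16 Ω

Final answer: I_n = -0.413 A, R_n = 24.16 Ω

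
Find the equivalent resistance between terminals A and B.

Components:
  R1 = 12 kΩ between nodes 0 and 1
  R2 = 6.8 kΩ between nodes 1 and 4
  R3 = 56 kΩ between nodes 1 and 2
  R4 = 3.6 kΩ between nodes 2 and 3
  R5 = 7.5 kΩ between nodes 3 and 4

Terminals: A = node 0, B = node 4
Reduce the network between node 0 (A) and node 4 (B) by series/parallel combination:
  Rs1 = R3 + R4 (series, joined only at node 2) = 56000 + 3600 = 59600 Ω
  Rs2 = R5 + Rs1 (series, joined only at node 3) = 7500 + 59600 = 67100 Ω
  Rp1 = R2 ‖ Rs2 (parallel, both between nodes 1 and 4) = 1/(1/6800 + 1/67100) = 6174 Ω
  Rs3 = R1 + Rp1 (series, joined only at node 1) = 12000 + 6174 = 18170 Ω
R_eq = 18.17 kΩ

Final answer: 18.17 kΩ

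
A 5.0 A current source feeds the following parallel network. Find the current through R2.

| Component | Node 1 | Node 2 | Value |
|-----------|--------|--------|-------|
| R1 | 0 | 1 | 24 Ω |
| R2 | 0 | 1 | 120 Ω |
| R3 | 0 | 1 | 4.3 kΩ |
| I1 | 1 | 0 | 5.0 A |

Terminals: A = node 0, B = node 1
All resistors sit directly between nodes 0 and 1, so they are in parallel and share one voltage V; the full source current 5 A splits among them.
1/R_par = 1/24 + 1/120 + 1/4300 = 0.05023 S  =>  R_par = 19.91 Ω
V = I × R_par = 5 × 19.91 = 99.54 V
I_R2 = V/R2 = 99.54/120 = 0.8295 A

Final answer: 0.8295 A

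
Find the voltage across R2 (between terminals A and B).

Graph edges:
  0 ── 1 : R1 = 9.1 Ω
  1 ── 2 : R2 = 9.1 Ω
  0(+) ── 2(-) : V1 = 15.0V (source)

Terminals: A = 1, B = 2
R1 and R2 are in series across V1 (node 0 → node 1 → node 2), and the output A–B is taken across R2, so this is a voltage divider.
Series current: I = V1/(R1 + R2) = 15/(9.1 + 9.1) = 15/18.2 = 0.8242 A
V_R2 = I × R2 = V1 × R2/(R1 + R2) = 15 × 9.1/18.2 = 7.5 V

Final answer: 7.5 V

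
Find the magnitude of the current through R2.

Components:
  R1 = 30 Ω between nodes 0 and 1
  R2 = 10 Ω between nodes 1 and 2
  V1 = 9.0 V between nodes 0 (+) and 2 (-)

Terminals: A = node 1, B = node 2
Nodal analysis, taking node 2 as the 0 V reference.
Source V1 fixes V_0 = 9 V.
KCL at each unknown node (sum of currents leaving = 0; resistances in Ω):
  Node 1: (V_1 - 9)/30 + (V_1 - 0)/10 = 0
Collecting terms: 0.1333 × V_1 = 0.3  =>  V_1 = 2.25 V
I_R2 = (V_1 - V_2)/R2 = (2.25 - 0)/10 = 0.225 A
|I_R2| = 0.225 A

Final answer: |I_R2| = 0.225 A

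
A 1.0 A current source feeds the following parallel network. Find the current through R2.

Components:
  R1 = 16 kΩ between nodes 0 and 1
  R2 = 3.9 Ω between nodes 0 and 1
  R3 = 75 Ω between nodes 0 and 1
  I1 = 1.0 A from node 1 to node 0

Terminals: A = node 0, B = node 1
All resistors sit directly between nodes 0 and 1, so they are in parallel and share one voltage V; the full source current 1 A splits among them.
1/R_par = 1/16000 + 1/3.9 + 1/75 = 0.2698 S  =>  R_par = 3.706 Ω
V = I × R_par = 1 × 3.706 = 3.706 V
I_R2 = V/R2 = 3.706/3.9 = 0.9504 A

Final answer: 0.9504 A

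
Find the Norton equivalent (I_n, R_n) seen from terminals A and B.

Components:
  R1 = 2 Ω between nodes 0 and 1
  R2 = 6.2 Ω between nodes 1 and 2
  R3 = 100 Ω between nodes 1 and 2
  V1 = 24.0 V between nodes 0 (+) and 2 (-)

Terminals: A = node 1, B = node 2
Find the Thévenin equivalent first; then I_n = V_th/R_th and R_n = R_th.
Step 1 — V_th is the open-circuit voltage V_A - V_B (nothing connected across the terminals).
Nodal analysis, taking node 2 as the 0 V reference.
Source V1 fixes V_0 = 24 V.
KCL at each unknown node (sum of currents leaving = 0; resistances in Ω):
  Node 1: (V_1 - 24)/2 + (V_1 - 0)/6.2 + (V_1 - 0)/100 = 0
Collecting terms: 0.6713 × V_1 = 12  =>  V_1 = 17.88 V
V_th = V_1 - V_2 = 17.88 - 0 = 17.88 V
Step 2 — R_th: zero the source — replace V1 by a short circuit (node 2 merges into node 0) — and find the resistance seen between A (node 1) and B (node 0).
Reduce the network between node 1 (A) and node 0 (B) by series/parallel combination:
  Rp1 = R1 ‖ R2 ‖ R3 (parallel, all between nodes 0 and 1) = 1/(1/2 + 1/6.2 + 1/100) = 1.49 Ω
R_th = 1.49 Ω
I_n = V_th/R_th = 17.88/1.49 = 12 A, and R_n = R_th = 1.49 Ω

Final answer: I_n = 12 A, R_n = 1.49 Ω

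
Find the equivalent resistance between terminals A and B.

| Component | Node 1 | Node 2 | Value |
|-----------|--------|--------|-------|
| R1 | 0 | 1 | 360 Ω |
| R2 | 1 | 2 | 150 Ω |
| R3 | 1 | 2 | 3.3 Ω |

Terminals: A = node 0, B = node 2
Reduce the network between node 0 (A) and node 2 (B) by series/parallel combination:
  Rp1 = R2 ‖ R3 (parallel, both between nodes 1 and 2) = 1/(1/150 + 1/3.3) = 3.229 Ω
  Rs1 = R1 + Rp1 (series, joined only at node 1) = 360 + 3.229 = 363.2 Ω
R_eq = 363.2 Ω

Final answer: 363.2 Ω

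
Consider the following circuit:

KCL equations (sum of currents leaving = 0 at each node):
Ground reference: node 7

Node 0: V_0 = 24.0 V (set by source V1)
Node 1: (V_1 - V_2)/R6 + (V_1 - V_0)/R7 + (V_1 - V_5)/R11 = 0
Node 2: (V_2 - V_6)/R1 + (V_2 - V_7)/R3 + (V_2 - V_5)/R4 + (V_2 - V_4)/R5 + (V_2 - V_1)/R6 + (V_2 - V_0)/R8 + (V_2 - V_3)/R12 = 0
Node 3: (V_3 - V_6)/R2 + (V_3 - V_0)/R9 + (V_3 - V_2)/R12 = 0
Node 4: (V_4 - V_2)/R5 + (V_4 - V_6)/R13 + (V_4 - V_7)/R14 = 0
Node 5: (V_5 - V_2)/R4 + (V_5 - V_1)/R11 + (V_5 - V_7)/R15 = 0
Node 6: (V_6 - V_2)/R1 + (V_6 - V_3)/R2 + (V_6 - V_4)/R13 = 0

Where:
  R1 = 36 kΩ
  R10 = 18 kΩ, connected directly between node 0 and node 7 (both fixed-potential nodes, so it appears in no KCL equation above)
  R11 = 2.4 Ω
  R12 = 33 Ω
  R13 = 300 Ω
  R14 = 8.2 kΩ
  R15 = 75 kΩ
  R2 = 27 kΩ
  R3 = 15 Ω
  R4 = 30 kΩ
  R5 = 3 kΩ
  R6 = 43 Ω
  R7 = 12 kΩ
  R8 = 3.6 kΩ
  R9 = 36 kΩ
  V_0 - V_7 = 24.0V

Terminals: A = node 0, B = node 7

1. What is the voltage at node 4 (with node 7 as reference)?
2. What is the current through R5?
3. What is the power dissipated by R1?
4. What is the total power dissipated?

Nodal analysis, taking node 7 as the 0 V reference.
Source V1 fixes V_0 = 24 V.
KCL at each unknown node (sum of currents leaving = 0; resistances in Ω):
  Node 1: (V_1 - V_2)/43 + (V_1 - 24)/12000 + (V_1 - V_5)/2.4 = 0
  Node 2: (V_2 - V_6)/36000 + (V_2 - 0)/15 + (V_2 - V_5)/30000 + (V_2 - V_4)/3000 + (V_2 - V_1)/43 + (V_2 - 24)/3600 + (V_2 - V_3)/33 = 0
  Node 3: (V_3 - V_6)/27000 + (V_3 - 24)/36000 + (V_3 - V_2)/33 = 0
  Node 4: (V_4 - V_2)/3000 + (V_4 - V_6)/300 + (V_4 - 0)/8200 = 0
  Node 5: (V_5 - V_2)/30000 + (V_5 - V_1)/2.4 + (V_5 - 0)/75000 = 0
  Node 6: (V_6 - V_2)/36000 + (V_6 - V_3)/27000 + (V_6 - V_4)/300 = 0
Collecting terms (coefficients in siemens):
  0.44·V_1 - 0.02326·V_2 - 0.4167·V_5 = 0.002
  0.1209·V_2 - 0.02326·V_1 - 0.0303·V_3 - 0.0003333·V_4 - 0.00003333·V_5 - 0.00002778·V_6 = 0.006667
  0.03037·V_3 - 0.0303·V_2 - 0.00003704·V_6 = 0.0006667
  0.003789·V_4 - 0.0003333·V_2 - 0.003333·V_6 = 0
  0.4167·V_5 - 0.4167·V_1 - 0.00003333·V_2 = 0
  0.003398·V_6 - 0.00002778·V_2 - 0.00003704·V_3 - 0.003333·V_4 = 0
Solving these 6 simultaneous equations (Gaussian elimination) gives:
  V_1 = 0.2238 V, V_2 = 0.1388 V, V_3 = 0.1606 V, V_4 = 0.1077 V
  V_5 = 0.2238 V, V_6 = 0.1086 V
Part 1:
  Read off the nodal solution: V_4 = 0.1077 V
Part 2:
  I_R5 = (V_2 - V_4)/R5 = (0.1388 - 0.1077)/3000 = 0.00001037 A
  Magnitude: I_R5 = 0.00001037 A
Part 3:
  I_R1 = (V_2 - V_6)/R1 = (0.1388 - 0.1086)/36000 = 0.000000841 A
  P_R1 = I_R1² × R1 = (0.000000841)² × 36000 = 0.00000002546 W
Part 4:
  Power in each resistor, P = (ΔV)²/R:
    P_R1 = (0.1388 - 0.1086)²/36000 = 0.00000002546 W
    P_R2 = (0.1606 - 0.1086)²/27000 = 0.0000001004 W
    P_R3 = (0.1388 - 0)²/15 = 0.001285 W
    P_R4 = (0.1388 - 0.2238)²/30000 = 0.0000002405 W
    P_R5 = (0.1388 - 0.1077)²/3000 = 0.0000003225 W
    P_R6 = (0.2238 - 0.1388)²/43 = 0.0001678 W
    P_R7 = (24 - 0.2238)²/12000 = 0.04711 W
    P_R8 = (24 - 0.1388)²/3600 = 0.1582 W
    P_R9 = (24 - 0.1606)²/36000 = 0.01579 W
    P_R10 = (24 - 0)²/18000 = 0.032 W
    P_R11 = (0.2238 - 0.2238)²/2.4 = 0.00000000008115 W
    P_R12 = (0.1388 - 0.1606)²/33 = 0.00001439 W
    P_R13 = (0.1077 - 0.1086)²/300 = 0.000000002301 W
    P_R14 = (0.1077 - 0)²/8200 = 0.000001415 W
    P_R15 = (0.2238 - 0)²/75000 = 0.0000006676 W
  P_total = P_R1 + P_R2 + P_R3 + P_R4 + P_R5 + P_R6 + P_R7 + P_R8 + P_R9 + P_R10 + P_R11 + P_R12 + P_R13 + P_R14 + P_R15 = 0.2545 W

Final answers:
1. V_4 = 0.1077 V
2. I_R5 = 1.037e-05 A
3. P_R1 = 2.546e-08 W
4. P_total = 0.2545 W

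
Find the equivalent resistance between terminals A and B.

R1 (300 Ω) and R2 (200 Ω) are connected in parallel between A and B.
Reduce the network between node 0 (A) and node 1 (B) by series/parallel combination:
  Rp1 = R1 ‖ R2 (parallel, both between nodes 0 and 1) = 1/(1/300 + 1/200) = 120 Ω
R_eq = 120 Ω

Final answer: 120 Ω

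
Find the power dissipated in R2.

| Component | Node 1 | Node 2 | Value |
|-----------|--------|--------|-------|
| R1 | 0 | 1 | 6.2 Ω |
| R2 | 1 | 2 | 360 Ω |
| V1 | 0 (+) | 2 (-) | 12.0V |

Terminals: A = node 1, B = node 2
Nodal analysis, taking node 2 as the 0 V reference.
Source V1 fixes V_0 = 12 V.
KCL at each unknown node (sum of currents leaving = 0; resistances in Ω):
  Node 1: (V_1 - 12)/6.2 + (V_1 - 0)/360 = 0
Collecting terms: 0.1641 × V_1 = 1.935  =>  V_1 = 11.8 V
I_R2 = (V_1 - V_2)/R2 = (11.8 - 0)/360 = 0.03277 A
P_R2 = I_R2² × R2 = (0.03277)² × 360 = 0.3866 W

Final answer: 0.3866 W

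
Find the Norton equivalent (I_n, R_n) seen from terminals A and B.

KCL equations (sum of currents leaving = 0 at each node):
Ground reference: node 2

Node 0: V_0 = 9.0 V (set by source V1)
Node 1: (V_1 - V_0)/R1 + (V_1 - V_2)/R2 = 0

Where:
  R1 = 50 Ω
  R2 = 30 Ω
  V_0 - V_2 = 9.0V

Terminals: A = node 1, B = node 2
Find the Thévenin equivalent first; then I_n = V_th/R_th and R_n = R_th.
Step 1 — V_th is the open-circuit voltage V_A - V_B (nothing connected across the terminals).
Nodal analysis, taking node 2 as the 0 V reference.
Source V1 fixes V_0 = 9 V.
KCL at each unknown node (sum of currents leaving = 0; resistances in Ω):
  Node 1: (V_1 - 9)/50 + (V_1 - 0)/30 = 0
Collecting terms: 0.05333 × V_1 = 0.18  =>  V_1 = 3.375 V
V_th = V_1 - V_2 = 3.375 - 0 = 3.375 V
Step 2 — R_th: zero the source — replace V1 by a short circuit (node 2 merges into node 0) — and find the resistance seen between A (node 1) and B (node 0).
Reduce the network between node 1 (A) and node 0 (B) by series/parallel combination:
  Rp1 = R1 ‖ R2 (parallel, both between nodes 0 and 1) = 1/(1/50 + 1/30) = 18.75 Ω
R_th = 18.75 Ω
I_n = V_th/R_th = 3.375/18.75 = 0.18 A, and R_n = R_th = 18.75 Ω

Final answer: I_n = 0.18 A, R_n = 18.75 Ω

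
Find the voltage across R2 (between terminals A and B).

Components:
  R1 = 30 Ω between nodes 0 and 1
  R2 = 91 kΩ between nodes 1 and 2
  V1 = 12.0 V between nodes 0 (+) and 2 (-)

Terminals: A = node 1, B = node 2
R1 and R2 are in series across V1 (node 0 → node 1 → node 2), and the output A–B is taken across R2, so this is a voltage divider.
Series current: I = V1/(R1 + R2) = 12/(30 + 91000) = 12/91030 = 0.0001318 A
V_R2 = I × R2 = V1 × R2/(R1 + R2) = 12 × 91000/91030 = 12 V

Final answer: 12 V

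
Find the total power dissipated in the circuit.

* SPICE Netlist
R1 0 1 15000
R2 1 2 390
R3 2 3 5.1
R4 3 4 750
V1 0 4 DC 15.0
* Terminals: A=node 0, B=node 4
Nodal analysis, taking node 4 as the 0 V reference.
Source V1 fixes V_0 = 15 V.
KCL at each unknown node (sum of currents leaving = 0; resistances in Ω):
  Node 1: (V_1 - 15)/15000 + (V_1 - V_2)/390 = 0
  Node 2: (V_2 - V_1)/390 + (V_2 - V_3)/5.1 = 0
  Node 3: (V_3 - V_2)/5.1 + (V_3 - 0)/750 = 0
Collecting terms (coefficients in siemens):
  0.002631·V_1 - 0.002564·V_2 = 0.001
  0.1986·V_2 - 0.002564·V_1 - 0.1961·V_3 = 0
  0.1974·V_3 - 0.1961·V_2 = 0
Solving these 3 simultaneous equations (Gaussian elimination) gives:
  V_1 = 1.064 V, V_2 = 0.7015 V, V_3 = 0.6968 V
Power in each resistor, P = (ΔV)²/R:
  P_R1 = (15 - 1.064)²/15000 = 0.01295 W
  P_R2 = (1.064 - 0.7015)²/390 = 0.0003366 W
  P_R3 = (0.7015 - 0.6968)²/5.1 = 0.000004402 W
  P_R4 = (0.6968 - 0)²/750 = 0.0006474 W
P_total = P_R1 + P_R2 + P_R3 + P_R4 = 0.01394 W

Final answer: 0.01394 W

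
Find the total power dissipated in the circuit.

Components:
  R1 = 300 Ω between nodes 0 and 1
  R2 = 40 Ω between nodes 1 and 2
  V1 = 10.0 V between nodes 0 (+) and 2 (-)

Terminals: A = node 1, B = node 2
Nodal analysis, taking node 2 as the 0 V reference.
Source V1 fixes V_0 = 10 V.
KCL at each unknown node (sum of currents leaving = 0; resistances in Ω):
  Node 1: (V_1 - 10)/300 + (V_1 - 0)/40 = 0
Collecting terms: 0.02833 × V_1 = 0.03333  =>  V_1 = 1.176 V
Power in each resistor, P = (ΔV)²/R:
  P_R1 = (10 - 1.176)²/300 = 0.2595 W
  P_R2 = (1.176 - 0)²/40 = 0.0346 W
P_total = P_R1 + P_R2 = 0.2941 W

Final answer: 0.2941 W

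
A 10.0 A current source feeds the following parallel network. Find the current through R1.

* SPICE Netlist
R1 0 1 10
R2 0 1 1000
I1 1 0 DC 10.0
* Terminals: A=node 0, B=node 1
All resistors sit directly between nodes 0 and 1, so they are in parallel and share one voltage V; the full source current 10 A splits among them.
1/R_par = 1/10 + 1/1000 = 0.101 S  =>  R_par = 9.901 Ω
V = I × R_par = 10 × 9.901 = 99.01 V
I_R1 = V/R1 = 99.01/10 = 9.901 A

Final answer: 9.901 A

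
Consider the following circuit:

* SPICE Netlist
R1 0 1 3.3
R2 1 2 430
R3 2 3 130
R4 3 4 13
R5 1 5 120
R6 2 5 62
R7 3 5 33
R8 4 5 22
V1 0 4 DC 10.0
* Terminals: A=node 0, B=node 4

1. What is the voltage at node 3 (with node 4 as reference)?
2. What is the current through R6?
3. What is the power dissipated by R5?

Nodal analysis, taking node 4 as the 0 V reference.
Source V1 fixes V_0 = 10 V.
KCL at each unknown node (sum of currents leaving = 0; resistances in Ω):
  Node 1: (V_1 - 10)/3.3 + (V_1 - V_2)/430 + (V_1 - V_5)/120 = 0
  Node 2: (V_2 - V_1)/430 + (V_2 - V_3)/130 + (V_2 - V_5)/62 = 0
  Node 3: (V_3 - V_2)/130 + (V_3 - 0)/13 + (V_3 - V_5)/33 = 0
  Node 5: (V_5 - V_1)/120 + (V_5 - V_2)/62 + (V_5 - V_3)/33 + (V_5 - 0)/22 = 0
Collecting terms (coefficients in siemens):
  0.3137·V_1 - 0.002326·V_2 - 0.008333·V_5 = 3.03
  0.02615·V_2 - 0.002326·V_1 - 0.007692·V_3 - 0.01613·V_5 = 0
  0.1149·V_3 - 0.007692·V_2 - 0.0303·V_5 = 0
  0.1002·V_5 - 0.008333·V_1 - 0.01613·V_2 - 0.0303·V_3 = 0
Solving these 4 simultaneous equations (Gaussian elimination) gives:
  V_1 = 9.706 V, V_2 = 1.745 V, V_3 = 0.4387 V, V_5 = 1.221 V
Part 1:
  Read off the nodal solution: V_3 = 0.4387 V
Part 2:
  I_R6 = (V_2 - V_5)/R6 = (1.745 - 1.221)/62 = 0.008462 A
  Magnitude: I_R6 = 0.008462 A
Part 3:
  I_R5 = (V_1 - V_5)/R5 = (9.706 - 1.221)/120 = 0.07071 A
  P_R5 = I_R5² × R5 = (0.07071)² × 120 = 0.6 W

Final answers:
1. V_3 = 0.4387 V
2. I_R6 = 0.008462 A
3. P_R5 = 0.6 W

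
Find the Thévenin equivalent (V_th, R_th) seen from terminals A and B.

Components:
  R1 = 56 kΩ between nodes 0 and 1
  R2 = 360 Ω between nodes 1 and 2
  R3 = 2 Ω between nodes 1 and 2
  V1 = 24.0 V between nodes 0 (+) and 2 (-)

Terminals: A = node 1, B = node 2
Step 1 — V_th is the open-circuit voltage V_A - V_B (nothing connected across the terminals).
Nodal analysis, taking node 2 as the 0 V reference.
Source V1 fixes V_0 = 24 V.
KCL at each unknown node (sum of currents leaving = 0; resistances in Ω):
  Node 1: (V_1 - 24)/56000 + (V_1 - 0)/360 + (V_1 - 0)/2 = 0
Collecting terms: 0.5028 × V_1 = 0.0004286  =>  V_1 = 0.0008524 V
V_th = V_1 - V_2 = 0.0008524 - 0 = 0.0008524 V
Step 2 — R_th: zero the source — replace V1 by a short circuit (node 2 merges into node 0) — and find the resistance seen between A (node 1) and B (node 0).
Reduce the network between node 1 (A) and node 0 (B) by series/parallel combination:
  Rp1 = R1 ‖ R2 ‖ R3 (parallel, all between nodes 0 and 1) = 1/(1/56000 + 1/360 + 1/2) = 1.989 Ω
R_th = 1.989 Ω

Final answer: V_th = 0.0008524 V, R_th = 1.989 Ω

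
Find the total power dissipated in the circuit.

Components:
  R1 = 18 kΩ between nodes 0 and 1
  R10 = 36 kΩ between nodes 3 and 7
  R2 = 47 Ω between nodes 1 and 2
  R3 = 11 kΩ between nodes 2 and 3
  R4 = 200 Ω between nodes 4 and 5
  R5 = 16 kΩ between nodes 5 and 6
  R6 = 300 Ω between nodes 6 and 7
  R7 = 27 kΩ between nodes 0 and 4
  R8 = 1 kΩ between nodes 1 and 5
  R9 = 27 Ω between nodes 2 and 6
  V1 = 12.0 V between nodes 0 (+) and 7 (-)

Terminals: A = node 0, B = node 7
Nodal analysis, taking node 7 as the 0 V reference.
Source V1 fixes V_0 = 12 V.
KCL at each unknown node (sum of currents leaving = 0; resistances in Ω):
  Node 1: (V_1 - 12)/18000 + (V_1 - V_2)/47 + (V_1 - V_5)/1000 = 0
  Node 2: (V_2 - V_1)/47 + (V_2 - V_3)/11000 + (V_2 - V_6)/27 = 0
  Node 3: (V_3 - V_2)/11000 + (V_3 - 0)/36000 = 0
  Node 4: (V_4 - V_5)/200 + (V_4 - 12)/27000 = 0
  Node 5: (V_5 - V_4)/200 + (V_5 - V_6)/16000 + (V_5 - V_1)/1000 = 0
  Node 6: (V_6 - V_5)/16000 + (V_6 - 0)/300 + (V_6 - V_2)/27 = 0
Collecting terms (coefficients in siemens):
  0.02233·V_1 - 0.02128·V_2 - 0.001·V_5 = 0.0006667
  0.0584·V_2 - 0.02128·V_1 - 0.00009091·V_3 - 0.03704·V_6 = 0
  0.0001187·V_3 - 0.00009091·V_2 = 0
  0.005037·V_4 - 0.005·V_5 = 0.0004444
  0.006063·V_5 - 0.001·V_1 - 0.005·V_4 - 0.0000625·V_6 = 0
  0.04043·V_6 - 0.03704·V_2 - 0.0000625·V_5 = 0
Solving these 6 simultaneous equations (Gaussian elimination) gives:
  V_1 = 0.391 V, V_2 = 0.3427 V, V_3 = 0.2625 V, V_4 = 0.8575 V
  V_5 = 0.775 V, V_6 = 0.3151 V
Power in each resistor, P = (ΔV)²/R:
  P_R1 = (12 - 0.391)²/18000 = 0.007487 W
  P_R2 = (0.391 - 0.3427)²/47 = 0.00004975 W
  P_R3 = (0.3427 - 0.2625)²/11000 = 0.0000005848 W
  P_R4 = (0.8575 - 0.775)²/200 = 0.00003406 W
  P_R5 = (0.775 - 0.3151)²/16000 = 0.00001322 W
  P_R6 = (0.3151 - 0)²/300 = 0.000331 W
  P_R7 = (12 - 0.8575)²/27000 = 0.004598 W
  P_R8 = (0.391 - 0.775)²/1000 = 0.0001474 W
  P_R9 = (0.3427 - 0.3151)²/27 = 0.00002818 W
  P_R10 = (0.2625 - 0)²/36000 = 0.000001914 W
P_total = P_R1 + P_R2 + P_R3 + P_R4 + P_R5 + P_R6 + P_R7 + P_R8 + P_R9 + P_R10 = 0.01269 W

Final answer: 0.01269 W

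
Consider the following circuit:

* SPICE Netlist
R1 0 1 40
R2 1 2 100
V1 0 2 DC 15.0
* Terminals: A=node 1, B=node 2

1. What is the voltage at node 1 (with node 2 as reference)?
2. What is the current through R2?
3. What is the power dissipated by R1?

Nodal analysis, taking node 2 as the 0 V reference.
Source V1 fixes V_0 = 15 V.
KCL at each unknown node (sum of currents leaving = 0; resistances in Ω):
  Node 1: (V_1 - 15)/40 + (V_1 - 0)/100 = 0
Collecting terms: 0.035 × V_1 = 0.375  =>  V_1 = 10.71 V
Part 1:
  Read off the nodal solution: V_1 = 10.71 V
Part 2:
  I_R2 = (V_1 - V_2)/R2 = (10.71 - 0)/100 = 0.1071 A
  Magnitude: I_R2 = 0.1071 A
Part 3:
  I_R1 = (V_0 - V_1)/R1 = (15 - 10.71)/40 = 0.1071 A
  P_R1 = I_R1² × R1 = (0.1071)² × 40 = 0.4592 W

Final answers:
1. V_1 = 10.71 V
2. I_R2 = 0.1071 A
3. P_R1 = 0.4592 W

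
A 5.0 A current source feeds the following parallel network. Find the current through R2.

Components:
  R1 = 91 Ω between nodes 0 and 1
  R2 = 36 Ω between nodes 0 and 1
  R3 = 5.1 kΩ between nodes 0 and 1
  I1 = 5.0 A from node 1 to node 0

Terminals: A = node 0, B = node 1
All resistors sit directly between nodes 0 and 1, so they are in parallel and share one voltage V; the full source current 5 A splits among them.
1/R_par = 1/91 + 1/36 + 1/5100 = 0.03896 S  =>  R_par = 25.67 Ω
V = I × R_par = 5 × 25.67 = 128.3 V
I_R2 = V/R2 = 128.3/36 = 3.565 A

Final answer: 3.565 A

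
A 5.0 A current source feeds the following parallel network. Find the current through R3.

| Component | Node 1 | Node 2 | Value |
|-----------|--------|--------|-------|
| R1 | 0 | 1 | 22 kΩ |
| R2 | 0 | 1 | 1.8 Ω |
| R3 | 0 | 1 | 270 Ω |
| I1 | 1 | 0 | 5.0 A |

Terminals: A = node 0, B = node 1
All resistors sit directly between nodes 0 and 1, so they are in parallel and share one voltage V; the full source current 5 A splits among them.
1/R_par = 1/22000 + 1/1.8 + 1/270 = 0.5593 S  =>  R_par = 1.788 Ω
V = I × R_par = 5 × 1.788 = 8.94 V
I_R3 = V/R3 = 8.94/270 = 0.03311 A

Final answer: 0.03311 A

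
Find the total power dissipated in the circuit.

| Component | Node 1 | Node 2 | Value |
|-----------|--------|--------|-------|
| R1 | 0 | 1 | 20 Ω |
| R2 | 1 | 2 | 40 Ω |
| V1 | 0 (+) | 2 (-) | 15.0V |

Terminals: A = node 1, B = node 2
Nodal analysis, taking node 2 as the 0 V reference.
Source V1 fixes V_0 = 15 V.
KCL at each unknown node (sum of currents leaving = 0; resistances in Ω):
  Node 1: (V_1 - 15)/20 + (V_1 - 0)/40 = 0
Collecting terms: 0.075 × V_1 = 0.75  =>  V_1 = 10 V
Power in each resistor, P = (ΔV)²/R:
  P_R1 = (15 - 10)²/20 = 1.25 W
  P_R2 = (10 - 0)²/40 = 2.5 W
P_total = P_R1 + P_R2 = 3.75 W

Final answer: 3.75 W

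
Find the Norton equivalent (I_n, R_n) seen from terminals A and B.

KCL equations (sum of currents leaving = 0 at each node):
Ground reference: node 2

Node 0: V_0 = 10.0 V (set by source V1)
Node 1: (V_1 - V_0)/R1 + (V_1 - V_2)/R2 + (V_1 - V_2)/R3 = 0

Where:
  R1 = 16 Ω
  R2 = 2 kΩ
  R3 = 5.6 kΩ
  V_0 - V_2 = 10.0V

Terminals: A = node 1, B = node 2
Find the Thévenin equivalent first; then I_n = V_th/R_th and R_n = R_th.
Step 1 — V_th is the open-circuit voltage V_A - V_B (nothing connected across the terminals).
Nodal analysis, taking node 2 as the 0 V reference.
Source V1 fixes V_0 = 10 V.
KCL at each unknown node (sum of currents leaving = 0; resistances in Ω):
  Node 1: (V_1 - 10)/16 + (V_1 - 0)/2000 + (V_1 - 0)/5600 = 0
Collecting terms: 0.06318 × V_1 = 0.625  =>  V_1 = 9.893 V
V_th = V_1 - V_2 = 9.893 - 0 = 9.893 V
Step 2 — R_th: zero the source — replace V1 by a short circuit (node 2 merges into node 0) — and find the resistance seen between A (node 1) and B (node 0).
Reduce the network between node 1 (A) and node 0 (B) by series/parallel combination:
  Rp1 = R1 ‖ R2 ‖ R3 (parallel, all between nodes 0 and 1) = 1/(1/16 + 1/2000 + 1/5600) = 15.83 Ω
R_th = 15.83 Ω
I_n = V_th/R_th = 9.893/15.83 = 0.625 A, and R_n = R_th = 15.83 Ω

Final answer: I_n = 0.625 A, R_n = 15.83 Ω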